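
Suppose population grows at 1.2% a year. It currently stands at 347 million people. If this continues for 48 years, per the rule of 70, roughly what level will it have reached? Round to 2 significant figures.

It doubles every 70/1.2 ≈ 58.33 years, so 48 years is 0.82 doublings.
2^0.82 ≈ 1.77; 347 × 1.77 ≈ 610 million people.

about 610 million people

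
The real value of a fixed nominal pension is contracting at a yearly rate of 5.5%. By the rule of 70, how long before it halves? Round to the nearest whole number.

roughly 13 years

Falling at 5.5%, it halves about every 70/5.5 = 12.73 years.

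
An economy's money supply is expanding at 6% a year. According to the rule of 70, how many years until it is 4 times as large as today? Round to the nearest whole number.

≈ 23 years

Doubling time ≈ 70/6 = 11.67 years.
Getting to 4× needs 2 doublings: 2 × 11.67 ≈ 23 years.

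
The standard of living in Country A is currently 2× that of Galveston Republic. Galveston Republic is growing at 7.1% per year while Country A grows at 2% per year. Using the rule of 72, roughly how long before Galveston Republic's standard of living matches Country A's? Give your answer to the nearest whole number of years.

Galveston Republic gains on Country A at 7.1% − 2% = 5.1 points a year.
At that relative rate the gap halves every 72/5.1 ≈ 14.12 years.
A 2× gap closes after 1 halving: 1 × 14.12 ≈ 14 years.

14 years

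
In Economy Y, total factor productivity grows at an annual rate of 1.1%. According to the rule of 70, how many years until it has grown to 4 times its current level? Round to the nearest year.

At 1.1% it doubles every 70/1.1 ≈ 63.64 years.
4 = 2^2, so 2 doublings → 127 years.

around 127 years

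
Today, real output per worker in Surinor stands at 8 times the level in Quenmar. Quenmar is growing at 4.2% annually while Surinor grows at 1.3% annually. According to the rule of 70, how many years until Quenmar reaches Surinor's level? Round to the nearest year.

72 years

The growth-rate gap is 4.2% − 1.3% = 2.9 percentage points.
So the ratio between them halves every 70/2.9 ≈ 24.14 years.
An 8 times gap closes after 3 halvings: 3 × 24.14 ≈ 72 years.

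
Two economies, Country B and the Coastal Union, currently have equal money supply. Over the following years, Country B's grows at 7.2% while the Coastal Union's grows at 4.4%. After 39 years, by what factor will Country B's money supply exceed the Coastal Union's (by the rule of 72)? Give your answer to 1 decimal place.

≈ 2.9 times

Country B pulls ahead at 2.8 pp per year, so the ratio doubles every 72/2.8 ≈ 25.71 years.
In 39 years that's 1.52 doublings: 2^1.52 ≈ 2.9.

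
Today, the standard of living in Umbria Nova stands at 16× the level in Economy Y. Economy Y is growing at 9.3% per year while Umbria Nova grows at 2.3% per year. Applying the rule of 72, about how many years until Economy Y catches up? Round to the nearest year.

roughly 41 years

The growth-rate gap is 9.3% − 2.3% = 7 percentage points.
So the ratio between them halves every 72/7 ≈ 10.29 years.
A 16× gap closes after 4 halvings: 4 × 10.29 ≈ 41 years.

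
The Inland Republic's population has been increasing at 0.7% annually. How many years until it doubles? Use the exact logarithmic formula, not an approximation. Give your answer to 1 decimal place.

99.4 years

t = ln(2) / ln(1 + 0.007) = 0.6931 / 0.006976 ≈ 99.35.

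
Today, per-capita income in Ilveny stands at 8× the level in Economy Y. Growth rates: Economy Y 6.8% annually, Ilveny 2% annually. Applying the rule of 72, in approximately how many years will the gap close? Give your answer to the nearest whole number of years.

about 45 years

Economy Y gains on Ilveny at 6.8% − 2% = 4.8 points a year.
At that relative rate the gap halves every 72/4.8 ≈ 15.00 years.
An 8× gap closes after 3 halvings: 3 × 15.00 ≈ 45 years.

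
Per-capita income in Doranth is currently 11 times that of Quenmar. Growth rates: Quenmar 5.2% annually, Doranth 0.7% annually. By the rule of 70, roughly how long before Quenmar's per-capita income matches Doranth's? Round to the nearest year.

What matters is the difference: 4.5 pp.
Rule of 70 on the gap: the ratio halves every 70/4.5 ≈ 15.56 years.
An 11 times gap takes log₂(11) ≈ 3.46 halvings to close: 3.46 × 15.56 ≈ 54 years.

about 54 years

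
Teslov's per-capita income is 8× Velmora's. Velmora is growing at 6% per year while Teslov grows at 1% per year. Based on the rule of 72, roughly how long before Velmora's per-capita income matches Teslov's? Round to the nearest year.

around 43 years

What matters is the difference: 5 pp.
Rule of 72 on the gap: the ratio halves every 72/5 ≈ 14.40 years.
An 8× gap closes after 3 halvings: 3 × 14.40 ≈ 43 years.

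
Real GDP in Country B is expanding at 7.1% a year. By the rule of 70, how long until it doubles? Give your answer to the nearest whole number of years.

about 10 years

70/7.1 ≈ 9.86, so it doubles roughly every 10 years.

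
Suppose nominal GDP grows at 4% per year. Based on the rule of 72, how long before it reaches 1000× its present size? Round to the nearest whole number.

about 179 years

At 4% it doubles every 72/4 ≈ 18.00 years.
Reaching 1000× takes log₂(1000) ≈ 9.97 doublings.
9.97 × 18.00 ≈ 179 years.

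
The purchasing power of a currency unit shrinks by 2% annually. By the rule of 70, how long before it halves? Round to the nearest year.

The rule works in reverse for decay: 70/2 ≈ 35.00 years to halve.

roughly 35 years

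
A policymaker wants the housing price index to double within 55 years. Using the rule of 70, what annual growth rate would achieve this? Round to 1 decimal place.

1.3%

70 / 55 ≈ 1.27, so about 1.3% annually.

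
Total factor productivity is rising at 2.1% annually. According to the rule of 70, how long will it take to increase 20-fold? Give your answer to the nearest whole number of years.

At 2.1% it doubles every 70/2.1 ≈ 33.33 years.
20× is log₂ 20 ≈ 4.32 doublings, so ≈ 4.32 × 33.33 = 144 years.

about 144 years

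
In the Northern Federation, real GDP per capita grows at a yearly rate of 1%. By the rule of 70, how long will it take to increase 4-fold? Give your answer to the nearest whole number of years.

At 1% it doubles every 70/1 ≈ 70.00 years.
4× is 2 doublings, so 2 × 70.00 ≈ 140 years.

about 140 years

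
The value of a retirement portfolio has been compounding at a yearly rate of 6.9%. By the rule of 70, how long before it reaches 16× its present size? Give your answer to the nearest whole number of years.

roughly 41 years

One doubling takes 70/6.9 = 10.14 years.
16× is 4 doublings, so 4 × 10.14 ≈ 41 years.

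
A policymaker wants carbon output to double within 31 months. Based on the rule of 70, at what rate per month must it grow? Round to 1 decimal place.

70 / 31 ≈ 2.26, so about 2.3% per month.

≈ 2.3%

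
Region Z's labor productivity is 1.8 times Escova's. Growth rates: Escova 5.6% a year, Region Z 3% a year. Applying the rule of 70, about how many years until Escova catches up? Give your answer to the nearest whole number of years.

Escova gains on Region Z at 5.6% − 3% = 2.6 points a year.
At that relative rate the gap halves every 70/2.6 ≈ 26.92 years.
A 1.8 times gap takes log₂(1.8) ≈ 0.85 halvings to close: 0.85 × 26.92 ≈ 23 years.

roughly 23 years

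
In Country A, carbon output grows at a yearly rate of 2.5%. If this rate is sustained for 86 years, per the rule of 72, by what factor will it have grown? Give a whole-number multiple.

about 8 times

72/2.5 ≈ 28.80 years per doubling.
86 years fits 3 doublings: 2^3 = 8.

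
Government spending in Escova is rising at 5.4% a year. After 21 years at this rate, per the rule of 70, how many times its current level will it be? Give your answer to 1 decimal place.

Doubling time ≈ 70/5.4 = 12.96 years.
21 years / 12.96 ≈ 1.62 doublings → factor 2^1.62 ≈ 3.1.

around 3.1 times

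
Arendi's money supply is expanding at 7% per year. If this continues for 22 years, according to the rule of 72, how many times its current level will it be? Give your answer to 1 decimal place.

Doubling time ≈ 72/7 = 10.29 years.
22 years / 10.29 ≈ 2.14 doublings → factor 2^2.14 ≈ 4.4.

4.4 times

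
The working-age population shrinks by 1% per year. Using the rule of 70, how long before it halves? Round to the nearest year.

around 70 years

Halving time ≈ 70 / 1 = 70.00 → 70 years.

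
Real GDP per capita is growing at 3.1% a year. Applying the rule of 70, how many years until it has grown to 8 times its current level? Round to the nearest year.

roughly 68 years

At 3.1% it doubles every 70/3.1 ≈ 22.58 years.
Getting to 8× needs 3 doublings: 3 × 22.58 ≈ 68 years.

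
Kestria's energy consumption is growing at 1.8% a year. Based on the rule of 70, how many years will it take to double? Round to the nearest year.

Doubling time ≈ 70 / 1.8 = 38.89 years.

about 39 years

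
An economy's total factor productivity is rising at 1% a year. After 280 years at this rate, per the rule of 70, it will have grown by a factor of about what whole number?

approximately 16 times

At 1% one doubling takes ≈ 70.00 years; 280 years is 4 of them, so ×16.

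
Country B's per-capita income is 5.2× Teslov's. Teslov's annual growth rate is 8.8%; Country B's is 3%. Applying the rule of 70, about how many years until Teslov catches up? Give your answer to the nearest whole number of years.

The growth-rate gap is 8.8% − 3% = 5.8 percentage points.
So the ratio between them halves every 70/5.8 ≈ 12.07 years.
A 5.2× gap takes log₂(5.2) ≈ 2.38 halvings to close: 2.38 × 12.07 ≈ 29 years.

about 29 years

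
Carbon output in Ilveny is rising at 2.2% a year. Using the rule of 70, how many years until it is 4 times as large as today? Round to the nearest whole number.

One doubling takes 70/2.2 = 31.82 years.
4 = 2^2, so 2 doublings → 64 years.

64 years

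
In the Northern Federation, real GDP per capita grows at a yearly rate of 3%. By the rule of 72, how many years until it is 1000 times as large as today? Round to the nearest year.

Doubling time ≈ 72/3 = 24.00 years.
Reaching 1000× takes log₂(1000) ≈ 9.97 doublings.
9.97 × 24.00 ≈ 239 years.

roughly 239 years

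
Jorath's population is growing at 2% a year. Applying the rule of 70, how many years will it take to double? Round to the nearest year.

roughly 35 years

70/2 ≈ 35.00, so it doubles roughly every 35 years.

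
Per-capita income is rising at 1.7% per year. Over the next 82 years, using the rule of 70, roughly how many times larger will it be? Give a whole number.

70/1.7 ≈ 41.18 years per doubling.
82 years fits 2 doublings: 2^2 = 4.

≈ 4 times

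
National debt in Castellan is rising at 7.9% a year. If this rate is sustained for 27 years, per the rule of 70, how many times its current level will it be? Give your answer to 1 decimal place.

Doubles every ≈ 8.86 years (70/7.9).
27 years is 3.05 doublings; 2^3.05 ≈ 8.3×.

roughly 8.3 times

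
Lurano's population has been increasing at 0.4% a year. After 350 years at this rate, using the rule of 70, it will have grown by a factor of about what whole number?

Doubling time ≈ 70/0.4 = 175.00 years.
350/175.00 ≈ 2 doublings, so about 2^2 = 4×.

about 4 times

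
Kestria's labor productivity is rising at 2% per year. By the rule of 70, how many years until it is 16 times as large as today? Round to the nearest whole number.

One doubling takes 70/2 = 35.00 years.
Getting to 16× needs 4 doublings: 4 × 35.00 ≈ 140 years.

140 years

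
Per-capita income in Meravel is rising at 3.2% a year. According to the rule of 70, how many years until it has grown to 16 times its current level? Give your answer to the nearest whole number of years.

Doubling time ≈ 70/3.2 = 21.88 years.
16 = 2^4, so 4 doublings → 88 years.

around 88 years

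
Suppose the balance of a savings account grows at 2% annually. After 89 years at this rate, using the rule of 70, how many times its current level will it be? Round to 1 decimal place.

≈ 5.8 times

Doubles every ≈ 35.00 years (70/2).
89 years is 2.54 doublings; 2^2.54 ≈ 5.8×.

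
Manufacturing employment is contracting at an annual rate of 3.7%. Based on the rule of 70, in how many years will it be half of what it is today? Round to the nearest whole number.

19 years

The rule works in reverse for decay: 70/3.7 ≈ 18.92 years to halve.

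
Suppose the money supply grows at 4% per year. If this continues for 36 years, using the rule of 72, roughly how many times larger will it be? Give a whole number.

72/4 ≈ 18.00 years per doubling.
36 years fits 2 doublings: 2^2 = 4.

about 4 times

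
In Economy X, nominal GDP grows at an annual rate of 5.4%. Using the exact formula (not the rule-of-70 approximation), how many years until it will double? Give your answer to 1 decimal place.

t = ln(2) / ln(1 + 0.054) = 0.6931 / 0.052592 ≈ 13.18.

13.2 years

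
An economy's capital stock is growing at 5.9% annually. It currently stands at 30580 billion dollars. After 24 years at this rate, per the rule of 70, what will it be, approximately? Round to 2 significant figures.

It doubles every 70/5.9 ≈ 11.86 years, so 24 years is 2.02 doublings.
2^2.02 ≈ 4.06; 30580 × 4.06 ≈ 120000 billion dollars.

≈ 120000 billion dollars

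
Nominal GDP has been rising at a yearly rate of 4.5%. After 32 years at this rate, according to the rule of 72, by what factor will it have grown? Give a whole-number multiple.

Doubling time ≈ 72/4.5 = 16.00 years.
32/16.00 ≈ 2 doublings, so about 2^2 = 4×.

≈ 4 times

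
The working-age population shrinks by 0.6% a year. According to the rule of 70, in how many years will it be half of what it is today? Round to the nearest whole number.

The rule works in reverse for decay: 70/0.6 ≈ 116.67 years to halve.

roughly 117 years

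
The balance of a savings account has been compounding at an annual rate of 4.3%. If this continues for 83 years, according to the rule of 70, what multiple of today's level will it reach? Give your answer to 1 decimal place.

roughly 34.3 times

Doubles every ≈ 16.28 years (70/4.3).
83 years is 5.10 doublings; 2^5.10 ≈ 34.3×.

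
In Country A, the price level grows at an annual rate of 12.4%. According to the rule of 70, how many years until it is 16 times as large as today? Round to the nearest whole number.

One doubling takes 70/12.4 = 5.65 years.
Getting to 16× needs 4 doublings: 4 × 5.65 ≈ 23 years.

approximately 23 years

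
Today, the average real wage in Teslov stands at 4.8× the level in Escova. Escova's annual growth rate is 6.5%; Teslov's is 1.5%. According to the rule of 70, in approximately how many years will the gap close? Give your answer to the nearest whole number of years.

Escova gains on Teslov at 6.5% − 1.5% = 5 points a year.
At that relative rate the gap halves every 70/5 ≈ 14.00 years.
A 4.8× gap takes log₂(4.8) ≈ 2.26 halvings to close: 2.26 × 14.00 ≈ 32 years.

around 32 years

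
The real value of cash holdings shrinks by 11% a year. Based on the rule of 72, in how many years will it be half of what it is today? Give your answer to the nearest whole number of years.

roughly 7 years

The rule works in reverse for decay: 72/11 ≈ 6.55 years to halve.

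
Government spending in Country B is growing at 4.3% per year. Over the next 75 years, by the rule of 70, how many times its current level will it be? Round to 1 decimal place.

Doubling time ≈ 70/4.3 = 16.28 years.
75 years / 16.28 ≈ 4.61 doublings → factor 2^4.61 ≈ 24.4.

roughly 24.4 times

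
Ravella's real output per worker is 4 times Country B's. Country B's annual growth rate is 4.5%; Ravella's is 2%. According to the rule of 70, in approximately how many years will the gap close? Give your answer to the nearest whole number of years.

roughly 56 years

The growth-rate gap is 4.5% − 2% = 2.5 percentage points.
So the ratio between them halves every 70/2.5 ≈ 28.00 years.
A 4 times gap closes after 2 halvings: 2 × 28.00 ≈ 56 years.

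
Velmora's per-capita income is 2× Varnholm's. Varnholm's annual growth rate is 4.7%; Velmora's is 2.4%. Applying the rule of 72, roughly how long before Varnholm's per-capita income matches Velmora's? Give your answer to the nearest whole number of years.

Varnholm gains on Velmora at 4.7% − 2.4% = 2.3 points a year.
At that relative rate the gap halves every 72/2.3 ≈ 31.30 years.
A 2× gap closes after 1 halving: 1 × 31.30 ≈ 31 years.

31 years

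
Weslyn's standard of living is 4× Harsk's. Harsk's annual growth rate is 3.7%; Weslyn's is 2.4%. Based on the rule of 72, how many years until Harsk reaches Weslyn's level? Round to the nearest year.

The growth-rate gap is 3.7% − 2.4% = 1.3 percentage points.
So the ratio between them halves every 72/1.3 ≈ 55.38 years.
A 4× gap closes after 2 halvings: 2 × 55.38 ≈ 111 years.

about 111 years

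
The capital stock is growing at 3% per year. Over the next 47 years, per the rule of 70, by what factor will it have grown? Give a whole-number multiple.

Doubling time ≈ 70/3 = 23.33 years.
47/23.33 ≈ 2 doublings, so about 2^2 = 4×.

4 times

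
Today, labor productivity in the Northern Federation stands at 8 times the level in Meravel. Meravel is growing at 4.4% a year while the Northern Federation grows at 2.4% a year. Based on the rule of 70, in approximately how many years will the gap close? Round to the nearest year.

≈ 105 years

The growth-rate gap is 4.4% − 2.4% = 2 percentage points.
So the ratio between them halves every 70/2 ≈ 35.00 years.
An 8 times gap closes after 3 halvings: 3 × 35.00 ≈ 105 years.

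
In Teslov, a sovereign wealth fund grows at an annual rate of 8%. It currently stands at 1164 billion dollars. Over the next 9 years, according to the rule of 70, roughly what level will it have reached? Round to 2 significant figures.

approximately 2400 billion dollars

Doubling time ≈ 70/8 = 8.75 years.
9 years is 9/8.75 ≈ 1.03 doublings, a factor of 2^1.03 ≈ 2.04.
1164 × 2.04 ≈ 2400 billion dollars.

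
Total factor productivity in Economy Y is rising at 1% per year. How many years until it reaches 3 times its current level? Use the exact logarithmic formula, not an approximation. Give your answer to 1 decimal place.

t = ln(3) / ln(1 + 0.01) = 1.0986 / 0.009950 ≈ 110.41.

110.4 years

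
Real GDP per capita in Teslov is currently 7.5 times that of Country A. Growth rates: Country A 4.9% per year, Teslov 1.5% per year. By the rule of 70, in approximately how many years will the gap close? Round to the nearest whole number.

≈ 60 years

What matters is the difference: 3.4 pp.
Rule of 70 on the gap: the ratio halves every 70/3.4 ≈ 20.59 years.
A 7.5 times gap takes log₂(7.5) ≈ 2.91 halvings to close: 2.91 × 20.59 ≈ 60 years.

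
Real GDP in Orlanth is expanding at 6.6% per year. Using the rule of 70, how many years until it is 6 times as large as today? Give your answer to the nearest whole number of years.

One doubling takes 70/6.6 = 10.61 years.
6× is log₂ 6 ≈ 2.58 doublings, so ≈ 2.58 × 10.61 = 27 years.

≈ 27 years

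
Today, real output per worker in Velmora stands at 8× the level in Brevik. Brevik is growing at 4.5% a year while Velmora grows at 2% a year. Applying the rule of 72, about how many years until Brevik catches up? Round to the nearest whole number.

The growth-rate gap is 4.5% − 2% = 2.5 percentage points.
So the ratio between them halves every 72/2.5 ≈ 28.80 years.
An 8× gap closes after 3 halvings: 3 × 28.80 ≈ 86 years.

roughly 86 years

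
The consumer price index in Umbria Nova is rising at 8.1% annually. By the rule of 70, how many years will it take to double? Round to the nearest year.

≈ 9 years

70/8.1 ≈ 8.64, so it doubles roughly every 9 years.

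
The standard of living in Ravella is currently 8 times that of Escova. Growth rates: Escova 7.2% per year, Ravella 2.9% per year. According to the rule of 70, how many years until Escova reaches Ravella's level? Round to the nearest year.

49 years

What matters is the difference: 4.3 pp.
Rule of 70 on the gap: the ratio halves every 70/4.3 ≈ 16.28 years.
An 8 times gap closes after 3 halvings: 3 × 16.28 ≈ 49 years.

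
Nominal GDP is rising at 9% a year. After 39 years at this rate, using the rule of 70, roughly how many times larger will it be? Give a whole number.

around 32 times

At 9% one doubling takes ≈ 7.78 years; 39 years is 5 of them, so ×32.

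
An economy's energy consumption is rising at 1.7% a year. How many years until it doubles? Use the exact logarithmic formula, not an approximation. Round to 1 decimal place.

t = ln(2) / ln(1 + 0.017) = 0.6931 / 0.016857 ≈ 41.12.

41.1 years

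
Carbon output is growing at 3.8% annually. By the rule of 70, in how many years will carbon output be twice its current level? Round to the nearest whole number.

approximately 18 years

At 3.8%, doubling takes about 70/3.8 = 18.42 years.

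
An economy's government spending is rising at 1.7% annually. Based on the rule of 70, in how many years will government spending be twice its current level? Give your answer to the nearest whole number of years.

Doubling time ≈ 70 / 1.7 = 41.18 years.

approximately 41 years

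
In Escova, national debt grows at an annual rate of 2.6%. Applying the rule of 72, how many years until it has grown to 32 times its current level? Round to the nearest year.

One doubling takes 72/2.6 = 27.69 years.
Getting to 32× needs 5 doublings: 5 × 27.69 ≈ 138 years.

about 138 years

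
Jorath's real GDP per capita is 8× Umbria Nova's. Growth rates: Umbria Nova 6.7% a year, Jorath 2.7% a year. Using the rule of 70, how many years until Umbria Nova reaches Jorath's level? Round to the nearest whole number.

≈ 53 years

The growth-rate gap is 6.7% − 2.7% = 4 percentage points.
So the ratio between them halves every 70/4 ≈ 17.50 years.
An 8× gap closes after 3 halvings: 3 × 17.50 ≈ 53 years.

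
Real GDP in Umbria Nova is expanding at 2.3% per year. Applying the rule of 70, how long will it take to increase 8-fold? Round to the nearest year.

One doubling takes 70/2.3 = 30.43 years.
Getting to 8× needs 3 doublings: 3 × 30.43 ≈ 91 years.

91 years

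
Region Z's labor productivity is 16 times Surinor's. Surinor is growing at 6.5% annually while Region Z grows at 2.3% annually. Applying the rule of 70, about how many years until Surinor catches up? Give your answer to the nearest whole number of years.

≈ 67 years

The growth-rate gap is 6.5% − 2.3% = 4.2 percentage points.
So the ratio between them halves every 70/4.2 ≈ 16.67 years.
A 16 times gap closes after 4 halvings: 4 × 16.67 ≈ 67 years.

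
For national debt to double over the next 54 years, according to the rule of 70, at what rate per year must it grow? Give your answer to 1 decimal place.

70 / 54 ≈ 1.30, so about 1.3% per year.

roughly 1.3%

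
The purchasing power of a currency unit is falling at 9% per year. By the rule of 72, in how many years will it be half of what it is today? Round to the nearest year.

8 years

Halving time ≈ 72 / 9 = 8.00 → 8 years.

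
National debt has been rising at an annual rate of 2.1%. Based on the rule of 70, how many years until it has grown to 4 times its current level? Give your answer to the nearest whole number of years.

approximately 67 years

One doubling takes 70/2.1 = 33.33 years.
4 = 2^2, so 2 doublings → 67 years.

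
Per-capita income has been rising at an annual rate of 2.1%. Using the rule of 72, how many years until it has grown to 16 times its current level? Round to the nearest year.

At 2.1% it doubles every 72/2.1 ≈ 34.29 years.
16× is 4 doublings, so 4 × 34.29 ≈ 137 years.

approximately 137 years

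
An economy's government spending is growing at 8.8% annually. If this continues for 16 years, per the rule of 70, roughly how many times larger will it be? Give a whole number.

70/8.8 ≈ 7.95 years per doubling.
16 years fits 2 doublings: 2^2 = 4.

about 4 times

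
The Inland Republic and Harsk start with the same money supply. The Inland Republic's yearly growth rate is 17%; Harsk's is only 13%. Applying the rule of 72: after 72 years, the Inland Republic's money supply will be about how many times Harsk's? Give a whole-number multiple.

Rate gap = 17% − 13% = 4 points.
The ratio doubles every 72/4 ≈ 18.00 years.
72/18.00 ≈ 4.00 doublings → ratio ≈ 2^4.00 ≈ 16.

around 16 times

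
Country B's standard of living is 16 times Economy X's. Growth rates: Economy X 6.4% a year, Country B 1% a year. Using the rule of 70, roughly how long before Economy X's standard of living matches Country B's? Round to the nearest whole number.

around 52 years

What matters is the difference: 5.4 pp.
Rule of 70 on the gap: the ratio halves every 70/5.4 ≈ 12.96 years.
A 16 times gap closes after 4 halvings: 4 × 12.96 ≈ 52 years.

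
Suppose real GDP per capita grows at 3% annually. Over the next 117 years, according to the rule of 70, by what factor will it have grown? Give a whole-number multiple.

70/3 ≈ 23.33 years per doubling.
117 years fits 5 doublings: 2^5 = 32.

approximately 32 times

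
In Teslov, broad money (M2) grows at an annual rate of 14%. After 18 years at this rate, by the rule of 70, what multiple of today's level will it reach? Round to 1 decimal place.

Doubles every ≈ 5.00 years (70/14).
18 years is 3.60 doublings; 2^3.60 ≈ 12.1×.

≈ 12.1 times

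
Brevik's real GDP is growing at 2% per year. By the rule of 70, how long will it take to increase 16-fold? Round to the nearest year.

140 years

Doubling time ≈ 70/2 = 35.00 years.
16× is 4 doublings, so 4 × 35.00 ≈ 140 years.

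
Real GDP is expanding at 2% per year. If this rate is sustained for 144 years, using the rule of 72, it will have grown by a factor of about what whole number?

16 times

At 2% one doubling takes ≈ 36.00 years; 144 years is 4 of them, so ×16.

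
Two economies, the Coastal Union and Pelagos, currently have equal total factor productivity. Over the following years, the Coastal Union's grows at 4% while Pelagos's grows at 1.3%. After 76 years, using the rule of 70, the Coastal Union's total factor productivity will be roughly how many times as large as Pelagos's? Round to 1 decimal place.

around 7.6 times

Only the 2.7-point difference matters.
70/2.7 ≈ 25.93 years per doubling of the ratio; 76 years gives 2.93 doublings, so ≈ 7.6×.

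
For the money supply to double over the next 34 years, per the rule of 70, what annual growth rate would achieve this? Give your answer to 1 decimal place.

≈ 2.1% a year

70 / 34 ≈ 2.06, so about 2.1% a year.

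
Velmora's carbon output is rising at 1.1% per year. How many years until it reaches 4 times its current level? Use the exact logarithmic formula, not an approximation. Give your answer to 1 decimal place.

126.7 years

t = ln(4) / ln(1 + 0.011) = 1.3863 / 0.010940 ≈ 126.72.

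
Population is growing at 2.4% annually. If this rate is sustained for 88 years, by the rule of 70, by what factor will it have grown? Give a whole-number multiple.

8 times

At 2.4% one doubling takes ≈ 29.17 years; 88 years is 3 of them, so ×8.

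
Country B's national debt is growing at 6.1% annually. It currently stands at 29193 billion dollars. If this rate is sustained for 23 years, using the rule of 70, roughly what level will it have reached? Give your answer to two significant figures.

It doubles every 70/6.1 ≈ 11.48 years, so 23 years is 2.00 doublings.
2^2.00 ≈ 4.00; 29193 × 4.00 ≈ 120000 billion dollars.

≈ 120000 billion dollars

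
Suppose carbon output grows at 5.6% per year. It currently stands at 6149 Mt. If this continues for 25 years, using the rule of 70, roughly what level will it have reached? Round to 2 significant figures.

Doubling time ≈ 70/5.6 = 12.50 years.
25 years is 25/12.50 ≈ 2.00 doublings, a factor of 2^2.00 ≈ 4.00.
6149 × 4.00 ≈ 25000 Mt.

about 25000 Mt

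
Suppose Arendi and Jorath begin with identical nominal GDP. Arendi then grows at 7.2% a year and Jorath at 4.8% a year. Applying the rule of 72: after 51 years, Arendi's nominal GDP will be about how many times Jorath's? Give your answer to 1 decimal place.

approximately 3.2 times

Only the 2.4-point difference matters.
72/2.4 ≈ 30.00 years per doubling of the ratio; 51 years gives 1.70 doublings, so ≈ 3.2×.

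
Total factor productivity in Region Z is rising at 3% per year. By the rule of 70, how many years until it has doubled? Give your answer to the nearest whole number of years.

Doubling time ≈ 70 / 3 = 23.33 years.

≈ 23 years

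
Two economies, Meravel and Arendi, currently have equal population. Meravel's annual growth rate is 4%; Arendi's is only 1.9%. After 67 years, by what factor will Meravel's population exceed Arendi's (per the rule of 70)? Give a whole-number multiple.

Only the 2.1-point difference matters.
70/2.1 ≈ 33.33 years per doubling of the ratio; 67 years gives 2.01 doublings, so ≈ 4×.

≈ 4 times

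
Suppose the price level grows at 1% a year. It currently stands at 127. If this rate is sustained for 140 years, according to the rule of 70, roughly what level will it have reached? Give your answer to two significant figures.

around 510

It doubles every 70/1 ≈ 70.00 years, so 140 years is 2.00 doublings.
2^2.00 ≈ 4.00; 127 × 4.00 ≈ 510.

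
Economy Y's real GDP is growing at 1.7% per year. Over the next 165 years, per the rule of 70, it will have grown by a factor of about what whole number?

16 times

Doubling time ≈ 70/1.7 = 41.18 years.
165/41.18 ≈ 4 doublings, so about 2^4 = 16×.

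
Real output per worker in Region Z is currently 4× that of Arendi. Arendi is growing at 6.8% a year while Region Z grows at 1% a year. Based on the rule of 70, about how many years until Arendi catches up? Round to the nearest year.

24 years

Arendi gains on Region Z at 6.8% − 1% = 5.8 points a year.
At that relative rate the gap halves every 70/5.8 ≈ 12.07 years.
A 4× gap closes after 2 halvings: 2 × 12.07 ≈ 24 years.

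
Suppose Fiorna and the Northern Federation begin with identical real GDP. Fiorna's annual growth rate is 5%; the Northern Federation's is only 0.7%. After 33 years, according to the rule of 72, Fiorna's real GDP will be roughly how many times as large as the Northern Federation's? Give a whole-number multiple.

roughly 4 times

Only the 4.3-point difference matters.
72/4.3 ≈ 16.74 years per doubling of the ratio; 33 years gives 1.97 doublings, so ≈ 4×.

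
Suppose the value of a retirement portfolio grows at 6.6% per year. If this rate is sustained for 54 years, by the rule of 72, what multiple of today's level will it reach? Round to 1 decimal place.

Doubling time ≈ 72/6.6 = 10.91 years.
54 years / 10.91 ≈ 4.95 doublings → factor 2^4.95 ≈ 30.9.

about 30.9 times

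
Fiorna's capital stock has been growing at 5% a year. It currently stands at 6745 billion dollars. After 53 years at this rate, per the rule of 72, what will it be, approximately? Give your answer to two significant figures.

approximately 86000 billion dollars

It doubles every 72/5 ≈ 14.40 years, so 53 years is 3.68 doublings.
2^3.68 ≈ 12.82; 6745 × 12.82 ≈ 86000 billion dollars.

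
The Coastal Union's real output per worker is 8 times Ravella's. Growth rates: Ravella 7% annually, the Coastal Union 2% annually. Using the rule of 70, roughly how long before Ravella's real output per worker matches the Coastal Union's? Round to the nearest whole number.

The growth-rate gap is 7% − 2% = 5 percentage points.
So the ratio between them halves every 70/5 ≈ 14.00 years.
An 8 times gap closes after 3 halvings: 3 × 14.00 ≈ 42 years.

about 42 years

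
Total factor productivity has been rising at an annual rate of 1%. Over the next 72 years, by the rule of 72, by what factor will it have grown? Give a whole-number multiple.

Doubling time ≈ 72/1 = 72.00 years.
72/72.00 ≈ 1 doubling, so about 2^1 = 2×.

about 2 times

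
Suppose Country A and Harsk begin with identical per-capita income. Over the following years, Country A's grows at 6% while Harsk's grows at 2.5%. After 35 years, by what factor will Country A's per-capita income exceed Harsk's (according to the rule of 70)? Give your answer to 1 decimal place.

Rate gap = 6% − 2.5% = 3.5 points.
The ratio doubles every 70/3.5 ≈ 20.00 years.
35/20.00 ≈ 1.75 doublings → ratio ≈ 2^1.75 ≈ 3.4.

3.4 times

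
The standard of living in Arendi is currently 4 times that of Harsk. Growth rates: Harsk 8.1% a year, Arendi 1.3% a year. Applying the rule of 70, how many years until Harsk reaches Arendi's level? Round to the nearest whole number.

Harsk gains on Arendi at 8.1% − 1.3% = 6.8 points a year.
At that relative rate the gap halves every 70/6.8 ≈ 10.29 years.
A 4 times gap closes after 2 halvings: 2 × 10.29 ≈ 21 years.

about 21 years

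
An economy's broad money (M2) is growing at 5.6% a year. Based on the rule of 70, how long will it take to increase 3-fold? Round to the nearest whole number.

Doubling time ≈ 70/5.6 = 12.50 years.
Reaching 3× takes log₂(3) ≈ 1.58 doublings.
1.58 × 12.50 ≈ 20 years.

roughly 20 years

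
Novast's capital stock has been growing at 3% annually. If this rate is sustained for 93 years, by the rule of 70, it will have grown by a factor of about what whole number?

16 times

Doubling time ≈ 70/3 = 23.33 years.
93/23.33 ≈ 4 doublings, so about 2^4 = 16×.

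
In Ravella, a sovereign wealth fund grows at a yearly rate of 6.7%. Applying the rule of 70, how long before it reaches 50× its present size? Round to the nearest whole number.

Doubling time ≈ 70/6.7 = 10.45 years.
50× is log₂ 50 ≈ 5.64 doublings, so ≈ 5.64 × 10.45 = 59 years.

around 59 years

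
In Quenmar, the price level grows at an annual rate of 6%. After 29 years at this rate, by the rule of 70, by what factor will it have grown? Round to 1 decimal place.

around 5.6 times

Doubles every ≈ 11.67 years (70/6).
29 years is 2.49 doublings; 2^2.49 ≈ 5.6×.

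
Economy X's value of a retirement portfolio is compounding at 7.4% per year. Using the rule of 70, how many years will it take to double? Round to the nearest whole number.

around 9 years

Doubling time ≈ 70 / 7.4 = 9.46 years.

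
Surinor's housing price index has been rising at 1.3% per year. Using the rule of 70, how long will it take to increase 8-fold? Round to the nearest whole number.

Doubling time ≈ 70/1.3 = 53.85 years.
8× is 3 doublings, so 3 × 53.85 ≈ 162 years.

≈ 162 years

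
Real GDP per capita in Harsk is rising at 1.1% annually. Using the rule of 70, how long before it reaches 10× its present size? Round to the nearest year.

approximately 211 years

One doubling takes 70/1.1 = 63.64 years.
Reaching 10× takes log₂(10) ≈ 3.32 doublings.
3.32 × 63.64 ≈ 211 years.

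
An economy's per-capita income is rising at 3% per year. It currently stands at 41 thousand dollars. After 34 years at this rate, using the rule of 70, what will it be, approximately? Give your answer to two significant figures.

Doubling time ≈ 70/3 = 23.33 years.
34 years is 34/23.33 ≈ 1.46 doublings, a factor of 2^1.46 ≈ 2.75.
41 × 2.75 ≈ 110 thousand dollars.

roughly 110 thousand dollars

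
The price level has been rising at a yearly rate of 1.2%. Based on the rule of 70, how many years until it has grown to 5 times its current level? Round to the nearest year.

roughly 135 years

At 1.2% it doubles every 70/1.2 ≈ 58.33 years.
5× is log₂ 5 ≈ 2.32 doublings, so ≈ 2.32 × 58.33 = 135 years.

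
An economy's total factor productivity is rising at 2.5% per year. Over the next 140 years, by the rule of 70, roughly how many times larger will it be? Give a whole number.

approximately 32 times

70/2.5 ≈ 28.00 years per doubling.
140 years fits 5 doublings: 2^5 = 32.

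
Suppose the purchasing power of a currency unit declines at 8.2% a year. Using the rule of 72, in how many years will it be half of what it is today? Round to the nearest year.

Halving time ≈ 72 / 8.2 = 8.78 → 9 years.

9 years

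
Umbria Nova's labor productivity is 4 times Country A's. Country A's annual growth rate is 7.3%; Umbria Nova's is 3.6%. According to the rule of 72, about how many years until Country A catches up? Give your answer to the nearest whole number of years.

39 years

Country A gains on Umbria Nova at 7.3% − 3.6% = 3.7 points a year.
At that relative rate the gap halves every 72/3.7 ≈ 19.46 years.
A 4 times gap closes after 2 halvings: 2 × 19.46 ≈ 39 years.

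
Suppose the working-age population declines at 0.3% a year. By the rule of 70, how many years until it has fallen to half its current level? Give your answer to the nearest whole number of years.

roughly 233 years

Halving time ≈ 70 / 0.3 = 233.33 → 233 years.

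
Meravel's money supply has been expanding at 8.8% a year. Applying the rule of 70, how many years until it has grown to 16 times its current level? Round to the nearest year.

Doubling time ≈ 70/8.8 = 7.95 years.
16 = 2^4, so 4 doublings → 32 years.

approximately 32 years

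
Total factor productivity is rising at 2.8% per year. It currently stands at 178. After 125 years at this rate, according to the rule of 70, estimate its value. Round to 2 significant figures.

Doubling time ≈ 70/2.8 = 25.00 years.
125 years is 125/25.00 ≈ 5.00 doublings, a factor of 2^5.00 ≈ 32.00.
178 × 32.00 ≈ 5700.

around 5700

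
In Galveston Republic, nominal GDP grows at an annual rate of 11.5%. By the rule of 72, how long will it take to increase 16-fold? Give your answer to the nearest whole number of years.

around 25 years

One doubling takes 72/11.5 = 6.26 years.
16 = 2^4, so 4 doublings → 25 years.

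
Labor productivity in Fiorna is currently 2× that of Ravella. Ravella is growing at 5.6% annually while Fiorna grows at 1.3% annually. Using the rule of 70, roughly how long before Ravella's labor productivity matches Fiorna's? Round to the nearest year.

What matters is the difference: 4.3 pp.
Rule of 70 on the gap: the ratio halves every 70/4.3 ≈ 16.28 years.
A 2× gap closes after 1 halving: 1 × 16.28 ≈ 16 years.

≈ 16 years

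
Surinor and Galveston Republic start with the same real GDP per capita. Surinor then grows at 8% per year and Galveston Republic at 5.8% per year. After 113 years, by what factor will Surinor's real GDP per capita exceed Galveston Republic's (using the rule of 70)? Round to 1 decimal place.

roughly 11.7 times

Rate gap = 8% − 5.8% = 2.2 points.
The ratio doubles every 70/2.2 ≈ 31.82 years.
113/31.82 ≈ 3.55 doublings → ratio ≈ 2^3.55 ≈ 11.7.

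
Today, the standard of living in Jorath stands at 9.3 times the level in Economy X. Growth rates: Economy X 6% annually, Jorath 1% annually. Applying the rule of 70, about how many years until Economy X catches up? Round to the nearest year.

The growth-rate gap is 6% − 1% = 5 percentage points.
So the ratio between them halves every 70/5 ≈ 14.00 years.
A 9.3 times gap takes log₂(9.3) ≈ 3.22 halvings to close: 3.22 × 14.00 ≈ 45 years.

≈ 45 years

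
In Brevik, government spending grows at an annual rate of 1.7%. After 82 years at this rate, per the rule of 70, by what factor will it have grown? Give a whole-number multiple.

approximately 4 times

Doubling time ≈ 70/1.7 = 41.18 years.
82/41.18 ≈ 2 doublings, so about 2^2 = 4×.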